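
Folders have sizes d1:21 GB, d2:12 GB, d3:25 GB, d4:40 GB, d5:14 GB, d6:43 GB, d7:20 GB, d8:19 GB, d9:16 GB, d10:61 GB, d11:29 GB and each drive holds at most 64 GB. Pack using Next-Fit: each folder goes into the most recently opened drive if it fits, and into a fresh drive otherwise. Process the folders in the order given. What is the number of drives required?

d1 (21 GB) → drive 1 (remaining 43 GB)
d2 (12 GB) → drive 1 (remaining 31 GB)
d3 (25 GB) → drive 1 (remaining 6 GB)
d4 (40 GB) → drive 2 (remaining 24 GB)
d5 (14 GB) → drive 2 (remaining 10 GB)
d6 (43 GB) → drive 3 (remaining 21 GB)
d7 (20 GB) → drive 3 (remaining 1 GB)
d8 (19 GB) → drive 4 (remaining 45 GB)
d9 (16 GB) → drive 4 (remaining 29 GB)
d10 (61 GB) → drive 5 (remaining 3 GB)
d11 (29 GB) → drive 6 (remaining 35 GB)
Final drives: [21,12,25] [40,14] [43,20] [19,16] [61] [29].

6 drives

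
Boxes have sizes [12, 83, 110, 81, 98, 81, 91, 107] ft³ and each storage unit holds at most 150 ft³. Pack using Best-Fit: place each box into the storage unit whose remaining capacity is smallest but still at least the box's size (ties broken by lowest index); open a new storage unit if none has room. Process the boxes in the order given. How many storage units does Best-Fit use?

Put 12 ft³ in storage unit 1; 138 ft³ remain.
Put 83 ft³ in storage unit 1; 55 ft³ remain.
Put 110 ft³ in storage unit 2; 40 ft³ remain.
Put 81 ft³ in storage unit 3; 69 ft³ remain.
Put 98 ft³ in storage unit 4; 52 ft³ remain.
Put 81 ft³ in storage unit 5; 69 ft³ remain.
Put 91 ft³ in storage unit 6; 59 ft³ remain.
Put 107 ft³ in storage unit 7; 43 ft³ remain.
Final storage units: [12,83] [110] [81] [98] [81] [91] [107].

7 storage units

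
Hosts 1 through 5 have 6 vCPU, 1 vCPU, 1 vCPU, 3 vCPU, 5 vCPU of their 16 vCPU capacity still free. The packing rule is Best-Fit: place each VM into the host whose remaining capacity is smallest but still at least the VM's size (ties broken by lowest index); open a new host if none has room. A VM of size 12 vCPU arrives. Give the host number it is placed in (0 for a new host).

No host has ≥ 12 vCPU free, so a new host is opened.

0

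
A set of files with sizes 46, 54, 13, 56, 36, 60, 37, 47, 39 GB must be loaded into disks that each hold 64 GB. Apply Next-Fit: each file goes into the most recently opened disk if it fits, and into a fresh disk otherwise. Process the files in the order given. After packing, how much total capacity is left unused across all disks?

188

46 GB → disk 1 (remaining 18 GB)
54 GB → disk 2 (remaining 10 GB)
13 GB → disk 3 (remaining 51 GB)
56 GB → disk 4 (remaining 8 GB)
36 GB → disk 5 (remaining 28 GB)
60 GB → disk 6 (remaining 4 GB)
37 GB → disk 7 (remaining 27 GB)
47 GB → disk 8 (remaining 17 GB)
39 GB → disk 9 (remaining 25 GB)
9 disks × 64 GB = 576 GB; used 388 GB; unused 188 GB.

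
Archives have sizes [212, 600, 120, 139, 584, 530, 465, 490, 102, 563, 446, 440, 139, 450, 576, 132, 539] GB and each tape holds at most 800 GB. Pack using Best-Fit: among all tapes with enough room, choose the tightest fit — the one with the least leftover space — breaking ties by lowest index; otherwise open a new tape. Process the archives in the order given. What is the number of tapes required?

11

212 GB → tape 1 (remaining 588 GB)
600 GB → tape 2 (remaining 200 GB)
120 GB → tape 2 (remaining 80 GB)
139 GB → tape 1 (remaining 449 GB)
584 GB → tape 3 (remaining 216 GB)
530 GB → tape 4 (remaining 270 GB)
465 GB → tape 5 (remaining 335 GB)
490 GB → tape 6 (remaining 310 GB)
102 GB → tape 3 (remaining 114 GB)
563 GB → tape 7 (remaining 237 GB)
446 GB → tape 1 (remaining 3 GB)
440 GB → tape 8 (remaining 360 GB)
139 GB → tape 7 (remaining 98 GB)
450 GB → tape 9 (remaining 350 GB)
576 GB → tape 10 (remaining 224 GB)
132 GB → tape 10 (remaining 92 GB)
539 GB → tape 11 (remaining 261 GB)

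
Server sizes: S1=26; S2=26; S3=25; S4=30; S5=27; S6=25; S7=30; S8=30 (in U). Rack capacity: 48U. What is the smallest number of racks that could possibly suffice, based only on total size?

5 racks

Total size = 26 + 26 + 25 + 30 + 27 + 25 + 30 + 30 = 219U.
⌈219 / 48⌉ = 5.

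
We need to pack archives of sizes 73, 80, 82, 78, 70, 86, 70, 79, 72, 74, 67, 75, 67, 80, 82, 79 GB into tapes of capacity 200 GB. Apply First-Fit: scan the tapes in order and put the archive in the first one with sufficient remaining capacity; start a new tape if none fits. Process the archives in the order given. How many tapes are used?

73 GB → tape 1 (remaining 127 GB)
80 GB → tape 1 (remaining 47 GB)
82 GB → tape 2 (remaining 118 GB)
78 GB → tape 2 (remaining 40 GB)
70 GB → tape 3 (remaining 130 GB)
86 GB → tape 3 (remaining 44 GB)
70 GB → tape 4 (remaining 130 GB)
79 GB → tape 4 (remaining 51 GB)
72 GB → tape 5 (remaining 128 GB)
74 GB → tape 5 (remaining 54 GB)
67 GB → tape 6 (remaining 133 GB)
75 GB → tape 6 (remaining 58 GB)
67 GB → tape 7 (remaining 133 GB)
80 GB → tape 7 (remaining 53 GB)
82 GB → tape 8 (remaining 118 GB)
79 GB → tape 8 (remaining 39 GB)
Final tapes: [73,80] [82,78] [70,86] [70,79] [72,74] [67,75] [67,80] [82,79].

8 tapes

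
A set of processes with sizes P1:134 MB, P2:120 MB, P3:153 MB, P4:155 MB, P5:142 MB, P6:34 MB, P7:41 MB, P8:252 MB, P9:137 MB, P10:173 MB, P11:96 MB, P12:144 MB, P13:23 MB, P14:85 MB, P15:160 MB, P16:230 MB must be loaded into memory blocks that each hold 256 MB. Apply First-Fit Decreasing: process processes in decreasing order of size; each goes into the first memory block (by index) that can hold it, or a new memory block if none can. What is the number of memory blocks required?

10

Sorted descending: 252, 230, 173, 160, 155, 153, 144, 142, 137, 134, 120, 96, 85, 41, 34, 23.
Put 252 MB in memory block 1; 4 MB remain.
Put 230 MB in memory block 2; 26 MB remain.
Put 173 MB in memory block 3; 83 MB remain.
Put 160 MB in memory block 4; 96 MB remain.
Put 155 MB in memory block 5; 101 MB remain.
Put 153 MB in memory block 6; 103 MB remain.
Put 144 MB in memory block 7; 112 MB remain.
Put 142 MB in memory block 8; 114 MB remain.
Put 137 MB in memory block 9; 119 MB remain.
Put 134 MB in memory block 10; 122 MB remain.
Put 120 MB in memory block 10; 2 MB remain.
Put 96 MB in memory block 4; 0 MB remain.
Put 85 MB in memory block 5; 16 MB remain.
Put 41 MB in memory block 3; 42 MB remain.
Put 34 MB in memory block 3; 8 MB remain.
Put 23 MB in memory block 2; 3 MB remain.
Final memory blocks: [252] [230,23] [173,41,34] [160,96] [155,85] [153] [144] [142] [137] [134,120].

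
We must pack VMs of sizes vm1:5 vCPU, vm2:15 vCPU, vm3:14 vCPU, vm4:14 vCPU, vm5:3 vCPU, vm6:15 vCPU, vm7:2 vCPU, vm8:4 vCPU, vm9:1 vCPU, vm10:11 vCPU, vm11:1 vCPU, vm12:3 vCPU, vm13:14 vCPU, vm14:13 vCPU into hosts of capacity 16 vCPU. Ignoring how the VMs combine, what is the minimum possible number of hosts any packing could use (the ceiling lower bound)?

Total size = 5 + 15 + 14 + 14 + 3 + 15 + 2 + 4 + 1 + 11 + 1 + 3 + 14 + 13 = 115 vCPU.
⌈115 / 16⌉ = 8.

8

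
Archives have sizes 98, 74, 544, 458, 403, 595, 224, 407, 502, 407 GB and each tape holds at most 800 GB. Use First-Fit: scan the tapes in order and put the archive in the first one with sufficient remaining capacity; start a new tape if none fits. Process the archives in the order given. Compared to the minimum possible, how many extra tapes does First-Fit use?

First-Fit: [98,74,544] [458,224] [403] [595] [407] [502] [407] → 7 tapes.
7 archives exceed 400 GB (half the capacity), and no two of those can share a tape, so at least 7 tapes are needed.
So 7 is already optimal.

0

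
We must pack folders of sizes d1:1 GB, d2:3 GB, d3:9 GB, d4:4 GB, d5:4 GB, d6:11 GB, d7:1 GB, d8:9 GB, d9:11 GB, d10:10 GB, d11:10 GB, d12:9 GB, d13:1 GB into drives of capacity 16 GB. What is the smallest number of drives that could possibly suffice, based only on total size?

6

Total size = 1 + 3 + 9 + 4 + 4 + 11 + 1 + 9 + 11 + 10 + 10 + 9 + 1 = 83 GB.
⌈83 / 16⌉ = 6.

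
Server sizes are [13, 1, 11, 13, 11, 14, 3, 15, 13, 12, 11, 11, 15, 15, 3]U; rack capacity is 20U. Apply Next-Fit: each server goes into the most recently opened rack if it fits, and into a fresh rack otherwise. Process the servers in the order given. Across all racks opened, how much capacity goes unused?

79

13U → rack 1 (remaining 7U)
1U → rack 1 (remaining 6U)
11U → rack 2 (remaining 9U)
13U → rack 3 (remaining 7U)
11U → rack 4 (remaining 9U)
14U → rack 5 (remaining 6U)
3U → rack 5 (remaining 3U)
15U → rack 6 (remaining 5U)
13U → rack 7 (remaining 7U)
12U → rack 8 (remaining 8U)
11U → rack 9 (remaining 9U)
11U → rack 10 (remaining 9U)
15U → rack 11 (remaining 5U)
15U → rack 12 (remaining 5U)
3U → rack 12 (remaining 2U)
12 racks × 20U = 240U; used 161U; unused 79U.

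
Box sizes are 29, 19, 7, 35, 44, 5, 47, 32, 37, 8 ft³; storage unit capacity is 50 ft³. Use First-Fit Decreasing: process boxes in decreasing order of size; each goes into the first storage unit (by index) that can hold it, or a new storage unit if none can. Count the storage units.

6

Sorted descending: 47, 44, 37, 35, 32, 29, 19, 8, 7, 5.
storage unit 1: place 47 ft³, 3 ft³ left
storage unit 2: place 44 ft³, 6 ft³ left
storage unit 3: place 37 ft³, 13 ft³ left
storage unit 4: place 35 ft³, 15 ft³ left
storage unit 5: place 32 ft³, 18 ft³ left
storage unit 6: place 29 ft³, 21 ft³ left
storage unit 6: place 19 ft³, 2 ft³ left
storage unit 3: place 8 ft³, 5 ft³ left
storage unit 4: place 7 ft³, 8 ft³ left
storage unit 2: place 5 ft³, 1 ft³ left
Final storage units: [47] [44,5] [37,8] [35,7] [32] [29,19].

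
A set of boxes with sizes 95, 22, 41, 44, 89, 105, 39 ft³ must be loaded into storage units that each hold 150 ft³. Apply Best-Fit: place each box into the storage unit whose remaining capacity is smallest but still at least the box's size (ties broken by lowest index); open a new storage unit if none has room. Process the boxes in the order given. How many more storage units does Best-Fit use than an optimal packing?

1

Best-Fit: [95,22] [41,44] [89] [105,39] → 4 storage units.
Total size 435 ft³; any packing needs at least ⌈435/150⌉ = 3 storage units.
An optimal packing achieves that bound: [105,44] [95,41] [89,39,22] → 3 storage units.
Excess: 4 − 3 = 1.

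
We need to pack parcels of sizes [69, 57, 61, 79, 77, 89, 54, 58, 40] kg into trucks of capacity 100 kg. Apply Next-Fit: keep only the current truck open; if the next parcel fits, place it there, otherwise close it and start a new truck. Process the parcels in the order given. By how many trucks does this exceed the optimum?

0

Next-Fit: [69] [57] [61] [79] [77] [89] [54] [58,40] → 8 trucks.
8 parcels exceed 50 kg (half the capacity), and no two of those can share a truck, so at least 8 trucks are needed.
So 8 is already optimal.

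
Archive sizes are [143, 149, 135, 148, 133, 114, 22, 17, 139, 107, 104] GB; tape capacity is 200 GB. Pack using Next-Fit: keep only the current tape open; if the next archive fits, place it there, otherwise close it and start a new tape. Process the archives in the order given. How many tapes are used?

143 GB → tape 1 (remaining 57 GB)
149 GB → tape 2 (remaining 51 GB)
135 GB → tape 3 (remaining 65 GB)
148 GB → tape 4 (remaining 52 GB)
133 GB → tape 5 (remaining 67 GB)
114 GB → tape 6 (remaining 86 GB)
22 GB → tape 6 (remaining 64 GB)
17 GB → tape 6 (remaining 47 GB)
139 GB → tape 7 (remaining 61 GB)
107 GB → tape 8 (remaining 93 GB)
104 GB → tape 9 (remaining 96 GB)
Final tapes: [143] [149] [135] [148] [133] [114,22,17] [139] [107] [104].

9 tapes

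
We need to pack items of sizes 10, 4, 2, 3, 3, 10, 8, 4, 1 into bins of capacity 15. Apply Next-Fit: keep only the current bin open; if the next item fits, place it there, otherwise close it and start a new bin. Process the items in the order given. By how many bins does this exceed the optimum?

1

Next-Fit: [10,4] [2,3,3] [10] [8,4,1] → 4 bins.
Total size 45; any packing needs at least ⌈45/15⌉ = 3 bins.
An optimal packing achieves that bound: [10,4,1] [10,3,2] [8,4,3] → 3 bins.
Excess: 4 − 3 = 1.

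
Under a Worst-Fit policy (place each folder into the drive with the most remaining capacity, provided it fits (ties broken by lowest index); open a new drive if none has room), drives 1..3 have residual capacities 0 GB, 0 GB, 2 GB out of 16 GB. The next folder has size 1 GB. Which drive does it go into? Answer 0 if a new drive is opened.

Drives with room: drive 3 (2 GB).
Most room is drive 3 with 2 GB free.

3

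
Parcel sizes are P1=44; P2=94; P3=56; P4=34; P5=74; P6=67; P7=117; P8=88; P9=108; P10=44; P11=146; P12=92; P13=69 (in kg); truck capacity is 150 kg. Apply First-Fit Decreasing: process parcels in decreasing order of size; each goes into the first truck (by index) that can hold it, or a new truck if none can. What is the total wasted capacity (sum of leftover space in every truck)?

Sorted descending: 146, 117, 108, 94, 92, 88, 74, 69, 67, 56, 44, 44, 34.
Put 146 kg in truck 1; 4 kg remain.
Put 117 kg in truck 2; 33 kg remain.
Put 108 kg in truck 3; 42 kg remain.
Put 94 kg in truck 4; 56 kg remain.
Put 92 kg in truck 5; 58 kg remain.
Put 88 kg in truck 6; 62 kg remain.
Put 74 kg in truck 7; 76 kg remain.
Put 69 kg in truck 7; 7 kg remain.
Put 67 kg in truck 8; 83 kg remain.
Put 56 kg in truck 4; 0 kg remain.
Put 44 kg in truck 5; 14 kg remain.
Put 44 kg in truck 6; 18 kg remain.
Put 34 kg in truck 3; 8 kg remain.
8 trucks × 150 kg = 1200 kg; used 1033 kg; unused 167 kg.

167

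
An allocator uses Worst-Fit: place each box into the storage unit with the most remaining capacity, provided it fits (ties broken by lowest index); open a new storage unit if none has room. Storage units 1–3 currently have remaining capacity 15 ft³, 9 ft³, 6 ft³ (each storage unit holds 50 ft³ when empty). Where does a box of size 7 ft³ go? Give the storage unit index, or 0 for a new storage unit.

1

Storage units with room: storage unit 1 (15 ft³), storage unit 2 (9 ft³).
Most room is storage unit 1 with 15 ft³ free.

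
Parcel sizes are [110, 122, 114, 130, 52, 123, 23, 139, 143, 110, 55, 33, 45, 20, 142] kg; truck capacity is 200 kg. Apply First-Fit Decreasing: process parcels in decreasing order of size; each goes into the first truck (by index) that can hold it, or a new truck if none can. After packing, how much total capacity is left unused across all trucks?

439

Sorted descending: 143, 142, 139, 130, 123, 122, 114, 110, 110, 55, 52, 45, 33, 23, 20.
truck 1: place 143 kg, 57 kg left
truck 2: place 142 kg, 58 kg left
truck 3: place 139 kg, 61 kg left
truck 4: place 130 kg, 70 kg left
truck 5: place 123 kg, 77 kg left
truck 6: place 122 kg, 78 kg left
truck 7: place 114 kg, 86 kg left
truck 8: place 110 kg, 90 kg left
truck 9: place 110 kg, 90 kg left
truck 1: place 55 kg, 2 kg left
truck 2: place 52 kg, 6 kg left
truck 3: place 45 kg, 16 kg left
truck 4: place 33 kg, 37 kg left
truck 4: place 23 kg, 14 kg left
truck 5: place 20 kg, 57 kg left
9 trucks × 200 kg = 1800 kg; used 1361 kg; unused 439 kg.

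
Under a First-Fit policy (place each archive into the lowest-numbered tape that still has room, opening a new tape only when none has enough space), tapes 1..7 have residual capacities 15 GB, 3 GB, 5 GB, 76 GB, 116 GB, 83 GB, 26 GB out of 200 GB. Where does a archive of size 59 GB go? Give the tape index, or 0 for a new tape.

4

Tapes with room: tape 4 (76 GB), tape 5 (116 GB), tape 6 (83 GB).
The first with room is tape 4.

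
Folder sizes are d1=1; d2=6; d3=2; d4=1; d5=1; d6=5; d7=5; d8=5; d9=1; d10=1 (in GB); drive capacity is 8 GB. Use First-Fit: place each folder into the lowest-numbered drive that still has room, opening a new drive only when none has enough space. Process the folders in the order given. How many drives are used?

drive 1: place d1 (1 GB), 7 GB left
drive 1: place d2 (6 GB), 1 GB left
drive 2: place d3 (2 GB), 6 GB left
drive 1: place d4 (1 GB), 0 GB left
drive 2: place d5 (1 GB), 5 GB left
drive 2: place d6 (5 GB), 0 GB left
drive 3: place d7 (5 GB), 3 GB left
drive 4: place d8 (5 GB), 3 GB left
drive 3: place d9 (1 GB), 2 GB left
drive 3: place d10 (1 GB), 1 GB left
Final drives: [1,6,1] [2,1,5] [5,1,1] [5].

4 drives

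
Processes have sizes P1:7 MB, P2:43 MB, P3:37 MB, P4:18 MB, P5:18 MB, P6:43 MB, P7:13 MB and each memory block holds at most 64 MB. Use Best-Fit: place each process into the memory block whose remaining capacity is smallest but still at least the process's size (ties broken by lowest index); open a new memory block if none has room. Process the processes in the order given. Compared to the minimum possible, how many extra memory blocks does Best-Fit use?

0

Best-Fit: [7,43,13] [37,18] [18,43] → 3 memory blocks.
Total size 179 MB; any packing needs at least ⌈179/64⌉ = 3 memory blocks.
So 3 is already optimal.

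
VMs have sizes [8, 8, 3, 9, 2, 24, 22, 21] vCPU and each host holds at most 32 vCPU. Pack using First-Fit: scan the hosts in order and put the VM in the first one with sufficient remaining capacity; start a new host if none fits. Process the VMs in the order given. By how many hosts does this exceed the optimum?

0

First-Fit: [8,8,3,9,2] [24] [22] [21] → 4 hosts.
Total size 97 vCPU; any packing needs at least ⌈97/32⌉ = 4 hosts.
So 4 is already optimal.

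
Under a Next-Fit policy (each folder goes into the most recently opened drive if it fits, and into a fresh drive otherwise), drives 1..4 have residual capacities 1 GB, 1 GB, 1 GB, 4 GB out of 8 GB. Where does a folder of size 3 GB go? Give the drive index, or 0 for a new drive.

Next-Fit only looks at drive 4, which has 4 GB free.
3 GB fits there.

4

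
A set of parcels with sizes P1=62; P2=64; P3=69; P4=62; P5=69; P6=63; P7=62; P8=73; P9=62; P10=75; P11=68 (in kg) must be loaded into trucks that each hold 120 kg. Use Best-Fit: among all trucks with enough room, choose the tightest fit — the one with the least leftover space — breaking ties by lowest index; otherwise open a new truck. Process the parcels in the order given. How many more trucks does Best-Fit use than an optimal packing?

0

Best-Fit: [62] [64] [69] [62] [69] [63] [62] [73] [62] [75] [68] → 11 trucks.
11 parcels exceed 60 kg (half the capacity), and no two of those can share a truck, so at least 11 trucks are needed.
So 11 is already optimal.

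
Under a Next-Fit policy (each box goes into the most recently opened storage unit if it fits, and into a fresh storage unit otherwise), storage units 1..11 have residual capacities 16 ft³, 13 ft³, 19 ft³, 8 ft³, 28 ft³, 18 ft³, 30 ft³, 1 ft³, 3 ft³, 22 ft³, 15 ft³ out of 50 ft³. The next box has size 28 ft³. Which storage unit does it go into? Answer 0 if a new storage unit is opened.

Next-Fit only looks at storage unit 11, which has 15 ft³ free.
28 ft³ does not fit, so a new storage unit is opened.

0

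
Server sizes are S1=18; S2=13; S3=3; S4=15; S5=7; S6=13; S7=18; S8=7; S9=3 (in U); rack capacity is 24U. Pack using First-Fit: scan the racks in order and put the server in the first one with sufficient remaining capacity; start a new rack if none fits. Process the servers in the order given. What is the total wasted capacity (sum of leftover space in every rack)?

23

S1 (18U) → rack 1 (remaining 6U)
S2 (13U) → rack 2 (remaining 11U)
S3 (3U) → rack 1 (remaining 3U)
S4 (15U) → rack 3 (remaining 9U)
S5 (7U) → rack 2 (remaining 4U)
S6 (13U) → rack 4 (remaining 11U)
S7 (18U) → rack 5 (remaining 6U)
S8 (7U) → rack 3 (remaining 2U)
S9 (3U) → rack 1 (remaining 0U)
5 racks × 24U = 120U; used 97U; unused 23U.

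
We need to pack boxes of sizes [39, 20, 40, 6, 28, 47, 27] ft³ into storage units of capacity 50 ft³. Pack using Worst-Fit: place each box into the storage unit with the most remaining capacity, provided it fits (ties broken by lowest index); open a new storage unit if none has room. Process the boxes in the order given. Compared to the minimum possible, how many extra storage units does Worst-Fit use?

1

Worst-Fit: [39] [20,6] [40] [28] [47] [27] → 6 storage units.
Total size 207 ft³; any packing needs at least ⌈207/50⌉ = 5 storage units.
An optimal packing achieves that bound: [47] [40,6] [39] [28,20] [27] → 5 storage units.
Excess: 6 − 5 = 1.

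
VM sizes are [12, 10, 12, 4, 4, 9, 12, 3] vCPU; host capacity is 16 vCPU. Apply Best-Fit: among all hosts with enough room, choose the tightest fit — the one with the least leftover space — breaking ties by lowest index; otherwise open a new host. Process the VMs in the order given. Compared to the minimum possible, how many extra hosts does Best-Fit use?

0

Best-Fit: [12,4] [10] [12,4] [9] [12,3] → 5 hosts.
Total size 66 vCPU; any packing needs at least ⌈66/16⌉ = 5 hosts.
So 5 is already optimal.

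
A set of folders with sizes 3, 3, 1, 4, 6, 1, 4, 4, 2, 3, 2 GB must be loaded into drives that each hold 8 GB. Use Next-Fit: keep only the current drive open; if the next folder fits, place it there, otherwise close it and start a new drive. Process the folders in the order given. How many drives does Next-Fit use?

5 drives

3 GB → drive 1 (remaining 5 GB)
3 GB → drive 1 (remaining 2 GB)
1 GB → drive 1 (remaining 1 GB)
4 GB → drive 2 (remaining 4 GB)
6 GB → drive 3 (remaining 2 GB)
1 GB → drive 3 (remaining 1 GB)
4 GB → drive 4 (remaining 4 GB)
4 GB → drive 4 (remaining 0 GB)
2 GB → drive 5 (remaining 6 GB)
3 GB → drive 5 (remaining 3 GB)
2 GB → drive 5 (remaining 1 GB)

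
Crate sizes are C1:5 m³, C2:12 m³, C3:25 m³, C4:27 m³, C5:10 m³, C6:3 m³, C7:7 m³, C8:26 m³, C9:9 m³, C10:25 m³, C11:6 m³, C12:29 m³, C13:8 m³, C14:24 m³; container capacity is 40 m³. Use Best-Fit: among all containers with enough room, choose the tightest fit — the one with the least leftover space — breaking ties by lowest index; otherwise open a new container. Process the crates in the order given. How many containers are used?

7 containers

Put C1 (5 m³) in container 1; 35 m³ remain.
Put C2 (12 m³) in container 1; 23 m³ remain.
Put C3 (25 m³) in container 2; 15 m³ remain.
Put C4 (27 m³) in container 3; 13 m³ remain.
Put C5 (10 m³) in container 3; 3 m³ remain.
Put C6 (3 m³) in container 3; 0 m³ remain.
Put C7 (7 m³) in container 2; 8 m³ remain.
Put C8 (26 m³) in container 4; 14 m³ remain.
Put C9 (9 m³) in container 4; 5 m³ remain.
Put C10 (25 m³) in container 5; 15 m³ remain.
Put C11 (6 m³) in container 2; 2 m³ remain.
Put C12 (29 m³) in container 6; 11 m³ remain.
Put C13 (8 m³) in container 6; 3 m³ remain.
Put C14 (24 m³) in container 7; 16 m³ remain.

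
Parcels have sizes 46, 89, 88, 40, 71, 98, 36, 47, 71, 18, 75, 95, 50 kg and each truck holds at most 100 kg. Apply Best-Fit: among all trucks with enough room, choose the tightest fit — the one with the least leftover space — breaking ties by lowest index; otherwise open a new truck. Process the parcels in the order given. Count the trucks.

Put 46 kg in truck 1; 54 kg remain.
Put 89 kg in truck 2; 11 kg remain.
Put 88 kg in truck 3; 12 kg remain.
Put 40 kg in truck 1; 14 kg remain.
Put 71 kg in truck 4; 29 kg remain.
Put 98 kg in truck 5; 2 kg remain.
Put 36 kg in truck 6; 64 kg remain.
Put 47 kg in truck 6; 17 kg remain.
Put 71 kg in truck 7; 29 kg remain.
Put 18 kg in truck 4; 11 kg remain.
Put 75 kg in truck 8; 25 kg remain.
Put 95 kg in truck 9; 5 kg remain.
Put 50 kg in truck 10; 50 kg remain.
Final trucks: [46,40] [89] [88] [71,18] [98] [36,47] [71] [75] [95] [50].

10 trucks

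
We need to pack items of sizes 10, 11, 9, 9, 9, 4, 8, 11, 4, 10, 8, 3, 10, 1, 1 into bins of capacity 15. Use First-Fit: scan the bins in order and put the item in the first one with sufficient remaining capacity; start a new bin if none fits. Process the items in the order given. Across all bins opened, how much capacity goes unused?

bin 1: place 10, 5 left
bin 2: place 11, 4 left
bin 3: place 9, 6 left
bin 4: place 9, 6 left
bin 5: place 9, 6 left
bin 1: place 4, 1 left
bin 6: place 8, 7 left
bin 7: place 11, 4 left
bin 2: place 4, 0 left
bin 8: place 10, 5 left
bin 9: place 8, 7 left
bin 3: place 3, 3 left
bin 10: place 10, 5 left
bin 1: place 1, 0 left
bin 3: place 1, 2 left
10 bins × 15 = 150; used 108; unused 42.

42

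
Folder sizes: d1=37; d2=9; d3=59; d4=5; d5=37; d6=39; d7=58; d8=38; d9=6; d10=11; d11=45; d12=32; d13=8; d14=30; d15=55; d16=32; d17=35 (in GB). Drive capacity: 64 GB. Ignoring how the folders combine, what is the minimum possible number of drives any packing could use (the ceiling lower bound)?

Total size = 37 + 9 + 59 + 5 + 37 + 39 + 58 + 38 + 6 + 11 + 45 + 32 + 8 + 30 + 55 + 32 + 35 = 536 GB.
⌈536 / 64⌉ = 9.

9 drives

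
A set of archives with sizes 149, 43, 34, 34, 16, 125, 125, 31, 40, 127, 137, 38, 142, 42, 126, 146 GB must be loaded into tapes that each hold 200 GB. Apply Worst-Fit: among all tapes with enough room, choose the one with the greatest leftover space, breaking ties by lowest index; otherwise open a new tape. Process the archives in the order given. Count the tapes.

9

Put 149 GB in tape 1; 51 GB remain.
Put 43 GB in tape 1; 8 GB remain.
Put 34 GB in tape 2; 166 GB remain.
Put 34 GB in tape 2; 132 GB remain.
Put 16 GB in tape 2; 116 GB remain.
Put 125 GB in tape 3; 75 GB remain.
Put 125 GB in tape 4; 75 GB remain.
Put 31 GB in tape 2; 85 GB remain.
Put 40 GB in tape 2; 45 GB remain.
Put 127 GB in tape 5; 73 GB remain.
Put 137 GB in tape 6; 63 GB remain.
Put 38 GB in tape 3; 37 GB remain.
Put 142 GB in tape 7; 58 GB remain.
Put 42 GB in tape 4; 33 GB remain.
Put 126 GB in tape 8; 74 GB remain.
Put 146 GB in tape 9; 54 GB remain.
Final tapes: [149,43] [34,34,16,31,40] [125,38] [125,42] [127] [137] [142] [126] [146].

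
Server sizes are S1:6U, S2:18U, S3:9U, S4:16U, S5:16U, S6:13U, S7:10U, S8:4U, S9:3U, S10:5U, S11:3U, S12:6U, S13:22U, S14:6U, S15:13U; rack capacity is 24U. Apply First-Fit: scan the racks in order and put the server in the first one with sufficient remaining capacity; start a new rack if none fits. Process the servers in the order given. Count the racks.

S1 (6U) → rack 1 (remaining 18U)
S2 (18U) → rack 1 (remaining 0U)
S3 (9U) → rack 2 (remaining 15U)
S4 (16U) → rack 3 (remaining 8U)
S5 (16U) → rack 4 (remaining 8U)
S6 (13U) → rack 2 (remaining 2U)
S7 (10U) → rack 5 (remaining 14U)
S8 (4U) → rack 3 (remaining 4U)
S9 (3U) → rack 3 (remaining 1U)
S10 (5U) → rack 4 (remaining 3U)
S11 (3U) → rack 4 (remaining 0U)
S12 (6U) → rack 5 (remaining 8U)
S13 (22U) → rack 6 (remaining 2U)
S14 (6U) → rack 5 (remaining 2U)
S15 (13U) → rack 7 (remaining 11U)

7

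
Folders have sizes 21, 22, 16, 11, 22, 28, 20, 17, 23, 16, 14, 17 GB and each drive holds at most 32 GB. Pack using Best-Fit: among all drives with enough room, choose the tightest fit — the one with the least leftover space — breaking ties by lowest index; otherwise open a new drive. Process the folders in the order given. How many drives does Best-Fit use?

Put 21 GB in drive 1; 11 GB remain.
Put 22 GB in drive 2; 10 GB remain.
Put 16 GB in drive 3; 16 GB remain.
Put 11 GB in drive 1; 0 GB remain.
Put 22 GB in drive 4; 10 GB remain.
Put 28 GB in drive 5; 4 GB remain.
Put 20 GB in drive 6; 12 GB remain.
Put 17 GB in drive 7; 15 GB remain.
Put 23 GB in drive 8; 9 GB remain.
Put 16 GB in drive 3; 0 GB remain.
Put 14 GB in drive 7; 1 GB remain.
Put 17 GB in drive 9; 15 GB remain.
Final drives: [21,11] [22] [16,16] [22] [28] [20] [17,14] [23] [17].

9 drives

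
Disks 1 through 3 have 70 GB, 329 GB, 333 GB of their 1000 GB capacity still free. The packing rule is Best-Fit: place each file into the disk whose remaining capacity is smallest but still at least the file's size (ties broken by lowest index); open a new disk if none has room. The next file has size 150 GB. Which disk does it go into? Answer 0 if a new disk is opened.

2

Disks with room: disk 2 (329 GB), disk 3 (333 GB).
Tightest fit is disk 2 with 329 GB free.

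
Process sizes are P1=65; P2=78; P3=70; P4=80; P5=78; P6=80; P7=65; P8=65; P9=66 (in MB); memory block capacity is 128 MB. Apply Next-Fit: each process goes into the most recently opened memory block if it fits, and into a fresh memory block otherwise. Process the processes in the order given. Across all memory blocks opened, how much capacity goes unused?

memory block 1: place P1 (65 MB), 63 MB left
memory block 2: place P2 (78 MB), 50 MB left
memory block 3: place P3 (70 MB), 58 MB left
memory block 4: place P4 (80 MB), 48 MB left
memory block 5: place P5 (78 MB), 50 MB left
memory block 6: place P6 (80 MB), 48 MB left
memory block 7: place P7 (65 MB), 63 MB left
memory block 8: place P8 (65 MB), 63 MB left
memory block 9: place P9 (66 MB), 62 MB left
9 memory blocks × 128 MB = 1152 MB; used 647 MB; unused 505 MB.

505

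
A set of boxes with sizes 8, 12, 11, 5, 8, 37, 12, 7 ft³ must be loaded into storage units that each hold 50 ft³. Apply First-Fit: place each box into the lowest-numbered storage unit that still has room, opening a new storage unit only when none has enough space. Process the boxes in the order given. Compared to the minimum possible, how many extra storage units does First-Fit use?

1

First-Fit: [8,12,11,5,8] [37,12] [7] → 3 storage units.
Total size 100 ft³; any packing needs at least ⌈100/50⌉ = 2 storage units.
An optimal packing achieves that bound: [37,8,5] [12,12,11,8,7] → 2 storage units.
Excess: 3 − 2 = 1.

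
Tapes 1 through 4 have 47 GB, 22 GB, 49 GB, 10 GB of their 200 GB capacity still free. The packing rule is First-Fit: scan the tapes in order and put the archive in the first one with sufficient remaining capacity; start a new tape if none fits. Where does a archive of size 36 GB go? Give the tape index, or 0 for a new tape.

1

Tapes with room: tape 1 (47 GB), tape 3 (49 GB).
The first with room is tape 1.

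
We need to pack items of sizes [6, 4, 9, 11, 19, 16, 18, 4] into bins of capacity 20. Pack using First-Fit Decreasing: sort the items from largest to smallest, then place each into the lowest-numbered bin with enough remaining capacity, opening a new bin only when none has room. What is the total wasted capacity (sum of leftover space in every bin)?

13

Sorted descending: 19, 18, 16, 11, 9, 6, 4, 4.
19 → bin 1 (remaining 1)
18 → bin 2 (remaining 2)
16 → bin 3 (remaining 4)
11 → bin 4 (remaining 9)
9 → bin 4 (remaining 0)
6 → bin 5 (remaining 14)
4 → bin 3 (remaining 0)
4 → bin 5 (remaining 10)
5 bins × 20 = 100; used 87; unused 13.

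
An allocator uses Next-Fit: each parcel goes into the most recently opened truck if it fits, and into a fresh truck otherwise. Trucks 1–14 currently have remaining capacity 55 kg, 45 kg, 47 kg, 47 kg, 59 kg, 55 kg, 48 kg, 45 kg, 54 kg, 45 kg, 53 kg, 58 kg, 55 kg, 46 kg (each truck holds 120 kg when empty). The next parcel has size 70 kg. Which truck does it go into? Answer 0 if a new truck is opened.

Next-Fit only looks at truck 14, which has 46 kg free.
70 kg does not fit, so a new truck is opened.

0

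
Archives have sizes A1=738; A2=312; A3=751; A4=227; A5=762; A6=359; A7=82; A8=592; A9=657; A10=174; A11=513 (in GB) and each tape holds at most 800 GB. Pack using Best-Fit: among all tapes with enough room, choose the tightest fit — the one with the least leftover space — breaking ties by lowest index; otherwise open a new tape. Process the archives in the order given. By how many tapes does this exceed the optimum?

Best-Fit: [738] [312,227,82,174] [751] [762] [359] [592] [657] [513] → 8 tapes.
Total size 5167 GB; any packing needs at least ⌈5167/800⌉ = 7 tapes.
An optimal packing achieves that bound: [762] [751] [738] [657,82] [592,174] [513,227] [359,312] → 7 tapes.
Excess: 8 − 7 = 1.

1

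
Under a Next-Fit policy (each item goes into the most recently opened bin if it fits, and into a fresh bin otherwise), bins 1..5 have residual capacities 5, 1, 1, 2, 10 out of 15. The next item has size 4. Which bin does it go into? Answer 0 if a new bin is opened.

Next-Fit only looks at bin 5, which has 10 free.
4 fits there.

5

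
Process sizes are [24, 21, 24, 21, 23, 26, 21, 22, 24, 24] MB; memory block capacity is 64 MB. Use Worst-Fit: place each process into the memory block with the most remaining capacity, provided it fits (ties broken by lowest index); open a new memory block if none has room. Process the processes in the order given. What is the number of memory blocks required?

Put 24 MB in memory block 1; 40 MB remain.
Put 21 MB in memory block 1; 19 MB remain.
Put 24 MB in memory block 2; 40 MB remain.
Put 21 MB in memory block 2; 19 MB remain.
Put 23 MB in memory block 3; 41 MB remain.
Put 26 MB in memory block 3; 15 MB remain.
Put 21 MB in memory block 4; 43 MB remain.
Put 22 MB in memory block 4; 21 MB remain.
Put 24 MB in memory block 5; 40 MB remain.
Put 24 MB in memory block 5; 16 MB remain.

5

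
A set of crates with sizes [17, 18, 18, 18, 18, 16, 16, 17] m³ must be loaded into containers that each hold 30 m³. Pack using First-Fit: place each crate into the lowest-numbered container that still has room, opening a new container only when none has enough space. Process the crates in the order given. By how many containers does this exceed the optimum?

First-Fit: [17] [18] [18] [18] [18] [16] [16] [17] → 8 containers.
8 crates exceed 15 m³ (half the capacity), and no two of those can share a container, so at least 8 containers are needed.
So 8 is already optimal.

0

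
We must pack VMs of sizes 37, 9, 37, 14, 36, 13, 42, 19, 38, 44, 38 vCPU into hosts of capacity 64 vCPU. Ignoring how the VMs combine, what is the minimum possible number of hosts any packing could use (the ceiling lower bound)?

Total size = 37 + 9 + 37 + 14 + 36 + 13 + 42 + 19 + 38 + 44 + 38 = 327 vCPU.
⌈327 / 64⌉ = 6.

6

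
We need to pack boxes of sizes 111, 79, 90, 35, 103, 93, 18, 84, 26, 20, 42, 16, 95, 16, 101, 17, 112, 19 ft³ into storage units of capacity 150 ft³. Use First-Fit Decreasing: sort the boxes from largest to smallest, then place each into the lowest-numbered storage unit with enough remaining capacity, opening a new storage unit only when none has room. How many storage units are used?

Sorted descending: 112, 111, 103, 101, 95, 93, 90, 84, 79, 42, 35, 26, 20, 19, 18, 17, 16, 16.
storage unit 1: place 112 ft³, 38 ft³ left
storage unit 2: place 111 ft³, 39 ft³ left
storage unit 3: place 103 ft³, 47 ft³ left
storage unit 4: place 101 ft³, 49 ft³ left
storage unit 5: place 95 ft³, 55 ft³ left
storage unit 6: place 93 ft³, 57 ft³ left
storage unit 7: place 90 ft³, 60 ft³ left
storage unit 8: place 84 ft³, 66 ft³ left
storage unit 9: place 79 ft³, 71 ft³ left
storage unit 3: place 42 ft³, 5 ft³ left
storage unit 1: place 35 ft³, 3 ft³ left
storage unit 2: place 26 ft³, 13 ft³ left
storage unit 4: place 20 ft³, 29 ft³ left
storage unit 4: place 19 ft³, 10 ft³ left
storage unit 5: place 18 ft³, 37 ft³ left
storage unit 5: place 17 ft³, 20 ft³ left
storage unit 5: place 16 ft³, 4 ft³ left
storage unit 6: place 16 ft³, 41 ft³ left

9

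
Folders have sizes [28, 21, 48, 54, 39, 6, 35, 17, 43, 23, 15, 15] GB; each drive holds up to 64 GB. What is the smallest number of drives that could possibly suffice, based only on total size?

6

Total size = 28 + 21 + 48 + 54 + 39 + 6 + 35 + 17 + 43 + 23 + 15 + 15 = 344 GB.
⌈344 / 64⌉ = 6.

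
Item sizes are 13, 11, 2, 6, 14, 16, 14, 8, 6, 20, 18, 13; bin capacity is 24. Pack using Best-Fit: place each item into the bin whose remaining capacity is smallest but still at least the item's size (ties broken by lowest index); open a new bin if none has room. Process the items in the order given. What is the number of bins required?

7 bins

bin 1: place 13, 11 left
bin 1: place 11, 0 left
bin 2: place 2, 22 left
bin 2: place 6, 16 left
bin 2: place 14, 2 left
bin 3: place 16, 8 left
bin 4: place 14, 10 left
bin 3: place 8, 0 left
bin 4: place 6, 4 left
bin 5: place 20, 4 left
bin 6: place 18, 6 left
bin 7: place 13, 11 left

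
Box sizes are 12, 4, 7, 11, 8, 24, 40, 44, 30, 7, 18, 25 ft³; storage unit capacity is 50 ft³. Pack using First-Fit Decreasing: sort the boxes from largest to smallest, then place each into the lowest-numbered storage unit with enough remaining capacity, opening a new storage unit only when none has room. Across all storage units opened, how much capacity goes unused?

20

Sorted descending: 44, 40, 30, 25, 24, 18, 12, 11, 8, 7, 7, 4.
Put 44 ft³ in storage unit 1; 6 ft³ remain.
Put 40 ft³ in storage unit 2; 10 ft³ remain.
Put 30 ft³ in storage unit 3; 20 ft³ remain.
Put 25 ft³ in storage unit 4; 25 ft³ remain.
Put 24 ft³ in storage unit 4; 1 ft³ remain.
Put 18 ft³ in storage unit 3; 2 ft³ remain.
Put 12 ft³ in storage unit 5; 38 ft³ remain.
Put 11 ft³ in storage unit 5; 27 ft³ remain.
Put 8 ft³ in storage unit 2; 2 ft³ remain.
Put 7 ft³ in storage unit 5; 20 ft³ remain.
Put 7 ft³ in storage unit 5; 13 ft³ remain.
Put 4 ft³ in storage unit 1; 2 ft³ remain.
5 storage units × 50 ft³ = 250 ft³; used 230 ft³; unused 20 ft³.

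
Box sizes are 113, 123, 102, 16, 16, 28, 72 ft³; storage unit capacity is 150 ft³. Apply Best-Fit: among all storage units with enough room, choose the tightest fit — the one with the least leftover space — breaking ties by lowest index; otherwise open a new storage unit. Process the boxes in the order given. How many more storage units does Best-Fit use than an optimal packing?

0

Best-Fit: [113,16] [123,16] [102,28] [72] → 4 storage units.
Total size 470 ft³; any packing needs at least ⌈470/150⌉ = 4 storage units.
So 4 is already optimal.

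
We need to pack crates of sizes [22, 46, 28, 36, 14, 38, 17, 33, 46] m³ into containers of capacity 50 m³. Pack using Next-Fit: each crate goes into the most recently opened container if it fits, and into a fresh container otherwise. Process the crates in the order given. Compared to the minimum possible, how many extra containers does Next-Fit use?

Next-Fit: [22] [46] [28] [36,14] [38] [17,33] [46] → 7 containers.
Total size 280 m³; any packing needs at least ⌈280/50⌉ = 6 containers.
An optimal packing achieves that bound: [46] [46] [38] [36,14] [33,17] [28,22] → 6 containers.
Excess: 7 − 6 = 1.

1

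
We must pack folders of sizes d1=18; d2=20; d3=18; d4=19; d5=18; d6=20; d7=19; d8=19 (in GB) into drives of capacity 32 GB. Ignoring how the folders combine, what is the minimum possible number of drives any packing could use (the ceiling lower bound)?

Total size = 18 + 20 + 18 + 19 + 18 + 20 + 19 + 19 = 151 GB.
⌈151 / 32⌉ = 5.

5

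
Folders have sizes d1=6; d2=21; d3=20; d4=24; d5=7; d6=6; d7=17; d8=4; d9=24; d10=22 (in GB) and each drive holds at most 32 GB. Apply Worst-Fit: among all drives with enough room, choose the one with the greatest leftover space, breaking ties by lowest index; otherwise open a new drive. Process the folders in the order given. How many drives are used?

drive 1: place d1 (6 GB), 26 GB left
drive 1: place d2 (21 GB), 5 GB left
drive 2: place d3 (20 GB), 12 GB left
drive 3: place d4 (24 GB), 8 GB left
drive 2: place d5 (7 GB), 5 GB left
drive 3: place d6 (6 GB), 2 GB left
drive 4: place d7 (17 GB), 15 GB left
drive 4: place d8 (4 GB), 11 GB left
drive 5: place d9 (24 GB), 8 GB left
drive 6: place d10 (22 GB), 10 GB left
Final drives: [6,21] [20,7] [24,6] [17,4] [24] [22].

6 drives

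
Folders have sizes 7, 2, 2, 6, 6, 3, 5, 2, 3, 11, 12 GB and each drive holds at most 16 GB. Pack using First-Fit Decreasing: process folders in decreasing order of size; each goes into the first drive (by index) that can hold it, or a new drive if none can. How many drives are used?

Sorted descending: 12, 11, 7, 6, 6, 5, 3, 3, 2, 2, 2.
drive 1: place 12 GB, 4 GB left
drive 2: place 11 GB, 5 GB left
drive 3: place 7 GB, 9 GB left
drive 3: place 6 GB, 3 GB left
drive 4: place 6 GB, 10 GB left
drive 2: place 5 GB, 0 GB left
drive 1: place 3 GB, 1 GB left
drive 3: place 3 GB, 0 GB left
drive 4: place 2 GB, 8 GB left
drive 4: place 2 GB, 6 GB left
drive 4: place 2 GB, 4 GB left
Final drives: [12,3] [11,5] [7,6,3] [6,2,2,2].

4 drives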